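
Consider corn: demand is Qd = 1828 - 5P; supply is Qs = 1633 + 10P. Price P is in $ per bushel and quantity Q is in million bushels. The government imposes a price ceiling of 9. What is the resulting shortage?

Shortage = 60

Evaluating both curves at the ceiling price 9 gives Qd = 1783, Qs = 1723.
Shortage = Qd - Qs = 1783 - 1723 = 60.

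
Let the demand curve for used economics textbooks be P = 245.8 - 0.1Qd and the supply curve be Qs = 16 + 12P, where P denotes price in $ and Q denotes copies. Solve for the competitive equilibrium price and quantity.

P* = 111, Q* = 1348

Solving each curve for Q: Qd = 2458 - 10P.
Equating demand and supply, 2458 - 10P = 16 + 12P gives 22P = 2442, so P* = 111.
From the demand curve, Q* = 2458 - 10(111) = 1348.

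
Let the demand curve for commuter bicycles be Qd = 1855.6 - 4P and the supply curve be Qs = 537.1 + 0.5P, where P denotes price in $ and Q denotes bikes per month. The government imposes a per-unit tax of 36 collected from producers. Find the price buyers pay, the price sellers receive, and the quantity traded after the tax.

P_b = 297, P_s = 261, Q = 667.6

Producers keep P_s = P_b - 36 per unit, so supply in terms of the buyer price is Qs = 519.1 + 0.5P_b.
Set Qd = Qs: 1855.6 - 4P_b = 519.1 + 0.5P_b, so 1336.5 = 4.5P_b and P_b = 297.
Then P_s = 297 - 36 = 261 and Q = 1855.6 - 4(297) = 667.6.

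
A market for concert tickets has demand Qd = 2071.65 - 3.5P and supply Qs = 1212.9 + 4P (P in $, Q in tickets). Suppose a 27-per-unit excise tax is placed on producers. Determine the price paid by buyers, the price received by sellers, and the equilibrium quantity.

P_b = 128.9, P_s = 101.9, Q = 1620.5

Producers keep P_s = P_b - 27 per unit, so supply in terms of the buyer price is Qs = 1104.9 + 4P_b.
Market clearing requires 2071.65 - 3.5P_b = 1104.9 + 4P_b; hence 966.75 = 7.5P_b and P_b = 128.9.
Then P_s = 128.9 - 27 = 101.9 and Q = 2071.65 - 3.5(128.9) = 1620.5.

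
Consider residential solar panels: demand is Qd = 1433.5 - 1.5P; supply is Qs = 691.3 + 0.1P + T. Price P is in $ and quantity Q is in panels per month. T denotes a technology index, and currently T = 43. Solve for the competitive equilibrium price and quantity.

P* = 437, Q* = 778

With T = 43, supply is Qs = 734.3 + 0.1P.
At equilibrium Qd = Qs, so 1433.5 - 1.5P = 734.3 + 0.1P; collecting terms, 699.2 = 1.6P and P* = 437.
Substitute back: Q* = 1433.5 - 1.5(437) = 778.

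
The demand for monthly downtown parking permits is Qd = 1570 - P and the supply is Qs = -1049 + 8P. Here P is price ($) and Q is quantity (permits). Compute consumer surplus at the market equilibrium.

Set Qd = Qs: 1570 - P = -1049 + 8P, so 2619 = 9P and P* = 291.
Then Q* = 1570 - 291 = 1279.
Demand choke price (Qd = 0): P = 1570. Consumer surplus = ½ × (1570 - 291) × 1279 = 817920.5.

Consumer surplus = 817920.5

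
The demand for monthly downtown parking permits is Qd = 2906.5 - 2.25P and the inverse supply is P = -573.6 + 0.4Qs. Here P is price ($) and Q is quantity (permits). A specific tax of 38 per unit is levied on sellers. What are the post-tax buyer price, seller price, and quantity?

P_b = 330, P_s = 292, Q = 2164

Rewriting in direct form: Qs = 1434 + 2.5P.
With a tax of 38 on sellers, they supply based on the net price P_s = P_b - 38, so Qs = 1339 + 2.5P_b.
Equate demand and the shifted supply: 2906.5 - 2.25P_b = 1339 + 2.5P_b, giving 4.75P_b = 1567.5, so P_b = 330.
Then P_s = 330 - 38 = 292 and Q = 2906.5 - 2.25(330) = 2164.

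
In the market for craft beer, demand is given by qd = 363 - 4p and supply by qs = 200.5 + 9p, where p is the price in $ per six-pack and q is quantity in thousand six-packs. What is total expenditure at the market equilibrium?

Total expenditure = 3912.5

Set qd = qs: 363 - 4p = 200.5 + 9p, so 162.5 = 13p and p* = 12.5.
Then q* = 363 - 4(12.5) = 313.
Total expenditure = p* × q* = 12.5 × 313 = 3912.5.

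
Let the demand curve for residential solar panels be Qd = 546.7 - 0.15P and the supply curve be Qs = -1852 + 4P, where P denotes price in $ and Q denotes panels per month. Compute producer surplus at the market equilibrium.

Producer surplus = 26450

The market clears where 546.7 - 0.15P = -1852 + 4P. Rearranging, 4.15P = 2398.7, hence P* = 578.
Substitute back: Q* = 546.7 - 0.15(578) = 460.
Supply choke price (Qs = 0): P = 463. Producer surplus = ½ × (578 - 463) × 460 = 26450.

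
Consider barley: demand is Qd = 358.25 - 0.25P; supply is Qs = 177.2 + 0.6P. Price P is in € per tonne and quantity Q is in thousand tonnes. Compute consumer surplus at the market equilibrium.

Set Qd = Qs: 358.25 - 0.25P = 177.2 + 0.6P, so 181.05 = 0.85P and P* = 213.
From the demand curve, Q* = 358.25 - 0.25(213) = 305.
Demand choke price (Qd = 0): P = 358.25/0.25 = 1433. Consumer surplus = ½ × (1433 - 213) × 305 = 186050.

Consumer surplus = 186050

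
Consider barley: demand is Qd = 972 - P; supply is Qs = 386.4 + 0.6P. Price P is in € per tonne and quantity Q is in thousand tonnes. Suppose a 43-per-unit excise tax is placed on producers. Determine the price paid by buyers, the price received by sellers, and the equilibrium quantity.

The tax drives a wedge P_b - P_s = 43. Substituting P_s = P_b - 43 into supply: Qs = 360.6 + 0.6P_b.
Equate demand and the shifted supply: 972 - P_b = 360.6 + 0.6P_b, giving 1.6P_b = 611.4, so P_b = 382.125.
Then P_s = 382.125 - 43 = 339.125 and Q = 972 - 382.125 = 589.875.

P_b = 382.125, P_s = 339.125, Q = 589.875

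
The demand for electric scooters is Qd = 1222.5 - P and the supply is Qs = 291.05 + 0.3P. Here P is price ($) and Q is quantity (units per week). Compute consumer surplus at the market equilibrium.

Consumer surplus = 128018

Set Qd = Qs: 1222.5 - P = 291.05 + 0.3P, so 931.45 = 1.3P and P* = 716.5.
Plugging P* into demand: Q* = 1222.5 - 716.5 = 506.
Demand choke price (Qd = 0): P = 1222.5. Consumer surplus = ½ × (1222.5 - 716.5) × 506 = 128018.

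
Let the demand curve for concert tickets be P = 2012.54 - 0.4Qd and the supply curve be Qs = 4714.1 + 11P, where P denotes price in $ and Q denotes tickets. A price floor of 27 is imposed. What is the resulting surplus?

Surplus = 47.25

Inverting to quantity form: Qd = 5031.35 - 2.5P.
With P fixed at 27, quantity demanded is 4963.85 and quantity supplied is 5011.1.
Surplus = Qs - Qd = 5011.1 - 4963.85 = 47.25.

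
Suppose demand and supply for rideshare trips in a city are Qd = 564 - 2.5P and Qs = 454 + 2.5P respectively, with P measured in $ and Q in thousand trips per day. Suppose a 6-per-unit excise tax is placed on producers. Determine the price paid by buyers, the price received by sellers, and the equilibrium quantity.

P_b = 25, P_s = 19, Q = 501.5

The tax drives a wedge P_b - P_s = 6. Substituting P_s = P_b - 6 into supply: Qs = 439 + 2.5P_b.
Set Qd = Qs: 564 - 2.5P_b = 439 + 2.5P_b, so 125 = 5P_b and P_b = 25.
So P_s = 19 and the quantity traded is Q = 564 - 2.5(25) = 501.5.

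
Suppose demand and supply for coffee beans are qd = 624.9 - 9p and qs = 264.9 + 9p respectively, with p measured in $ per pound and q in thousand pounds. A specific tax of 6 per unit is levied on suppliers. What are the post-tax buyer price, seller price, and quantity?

The tax drives a wedge p_b - p_s = 6. Substituting p_s = p_b - 6 into supply: qs = 210.9 + 9p_b.
Market clearing requires 624.9 - 9p_b = 210.9 + 9p_b; hence 414 = 18p_b and p_b = 23.
So p_s = 17 and the quantity traded is q = 624.9 - 9(23) = 417.9.

p_b = 23, p_s = 17, q = 417.9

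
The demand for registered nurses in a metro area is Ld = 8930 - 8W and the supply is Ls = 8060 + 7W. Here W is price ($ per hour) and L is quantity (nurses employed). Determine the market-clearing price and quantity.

At equilibrium Ld = Ls, so 8930 - 8W = 8060 + 7W; collecting terms, 870 = 15W and W* = 58.
Plugging W* into demand: L* = 8930 - 8(58) = 8466.

W* = 58, L* = 8466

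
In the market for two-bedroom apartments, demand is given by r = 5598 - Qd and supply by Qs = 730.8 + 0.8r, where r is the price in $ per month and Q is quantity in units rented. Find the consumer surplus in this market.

Consumer surplus = 4187618

In direct form, Qd = 5598 - r.
The market clears where 5598 - r = 730.8 + 0.8r. Rearranging, 1.8r = 4867.2, hence r* = 2704.
Then Q* = 5598 - 2704 = 2894.
Demand choke price (Qd = 0): r = 5598. Consumer surplus = ½ × (5598 - 2704) × 2894 = 4187618.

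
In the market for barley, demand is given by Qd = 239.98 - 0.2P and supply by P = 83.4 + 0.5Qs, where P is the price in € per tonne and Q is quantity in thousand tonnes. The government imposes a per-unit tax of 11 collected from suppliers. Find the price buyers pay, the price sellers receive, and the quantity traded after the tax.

In direct form, Qs = -166.8 + 2P.
The tax drives a wedge P_b - P_s = 11. Substituting P_s = P_b - 11 into supply: Qs = -188.8 + 2P_b.
Market clearing requires 239.98 - 0.2P_b = -188.8 + 2P_b; hence 428.78 = 2.2P_b and P_b = 194.9.
So P_s = 183.9 and the quantity traded is Q = 239.98 - 0.2(194.9) = 201.

P_b = 194.9, P_s = 183.9, Q = 201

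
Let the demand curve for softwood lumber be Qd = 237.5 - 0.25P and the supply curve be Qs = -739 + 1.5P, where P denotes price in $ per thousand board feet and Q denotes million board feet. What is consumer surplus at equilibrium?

Equating demand and supply, 237.5 - 0.25P = -739 + 1.5P gives 1.75P = 976.5, so P* = 558.
From the demand curve, Q* = 237.5 - 0.25(558) = 98.
Demand choke price (Qd = 0): P = 237.5/0.25 = 950. Consumer surplus = ½ × (950 - 558) × 98 = 19208.

Consumer surplus = 19208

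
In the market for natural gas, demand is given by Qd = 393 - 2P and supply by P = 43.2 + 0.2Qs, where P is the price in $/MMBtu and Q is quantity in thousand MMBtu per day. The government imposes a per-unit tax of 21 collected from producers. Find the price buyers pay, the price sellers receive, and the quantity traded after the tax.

P_b = 102, P_s = 81, Q = 189

Inverting to quantity form: Qs = -216 + 5P.
The tax drives a wedge P_b - P_s = 21. Substituting P_s = P_b - 21 into supply: Qs = -321 + 5P_b.
Set Qd = Qs: 393 - 2P_b = -321 + 5P_b, so 714 = 7P_b and P_b = 102.
So P_s = 81 and the quantity traded is Q = 393 - 2(102) = 189.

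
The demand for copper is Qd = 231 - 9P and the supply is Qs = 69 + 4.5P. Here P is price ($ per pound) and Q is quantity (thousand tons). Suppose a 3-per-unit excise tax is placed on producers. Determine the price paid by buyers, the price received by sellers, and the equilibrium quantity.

With a tax of 3 on producers, they supply based on the net price P_s = P_b - 3, so Qs = 55.5 + 4.5P_b.
Equate demand and the shifted supply: 231 - 9P_b = 55.5 + 4.5P_b, giving 13.5P_b = 175.5, so P_b = 13.
Then P_s = 13 - 3 = 10 and Q = 231 - 9(13) = 114.

P_b = 13, P_s = 10, Q = 114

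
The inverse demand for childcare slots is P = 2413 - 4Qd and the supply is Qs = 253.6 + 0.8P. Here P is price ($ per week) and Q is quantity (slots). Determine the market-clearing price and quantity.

In direct form, Qd = 603.25 - 0.25P.
The market clears where 603.25 - 0.25P = 253.6 + 0.8P. Rearranging, 1.05P = 349.65, hence P* = 333.
Plugging P* into demand: Q* = 603.25 - 0.25(333) = 520.

P* = 333, Q* = 520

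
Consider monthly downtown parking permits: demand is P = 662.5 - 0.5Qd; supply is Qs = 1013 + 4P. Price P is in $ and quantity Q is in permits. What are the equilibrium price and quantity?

In direct form, Qd = 1325 - 2P.
Set Qd = Qs: 1325 - 2P = 1013 + 4P, so 312 = 6P and P* = 52.
Then Q* = 1325 - 2(52) = 1221.

P* = 52, Q* = 1221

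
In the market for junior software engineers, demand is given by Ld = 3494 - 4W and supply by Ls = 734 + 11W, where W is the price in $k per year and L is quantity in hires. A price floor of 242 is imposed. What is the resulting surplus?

With W fixed at 242, quantity demanded is 2526 and quantity supplied is 3396.
Surplus = Ls - Ld = 3396 - 2526 = 870.

Surplus = 870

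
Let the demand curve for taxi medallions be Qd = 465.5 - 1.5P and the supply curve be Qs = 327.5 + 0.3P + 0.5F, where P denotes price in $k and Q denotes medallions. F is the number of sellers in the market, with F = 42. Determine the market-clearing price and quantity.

P* = 65, Q* = 368

With F = 42, supply is Qs = 348.5 + 0.3P.
Set Qd = Qs: 465.5 - 1.5P = 348.5 + 0.3P, so 117 = 1.8P and P* = 65.
From the demand curve, Q* = 465.5 - 1.5(65) = 368.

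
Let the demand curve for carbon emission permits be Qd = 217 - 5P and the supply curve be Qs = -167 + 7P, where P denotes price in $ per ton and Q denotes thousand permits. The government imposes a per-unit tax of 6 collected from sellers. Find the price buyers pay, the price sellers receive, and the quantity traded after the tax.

P_b = 35.5, P_s = 29.5, Q = 39.5

Sellers keep P_s = P_b - 6 per unit, so supply in terms of the buyer price is Qs = -209 + 7P_b.
Set Qd = Qs: 217 - 5P_b = -209 + 7P_b, so 426 = 12P_b and P_b = 35.5.
Then P_s = 35.5 - 6 = 29.5 and Q = 217 - 5(35.5) = 39.5.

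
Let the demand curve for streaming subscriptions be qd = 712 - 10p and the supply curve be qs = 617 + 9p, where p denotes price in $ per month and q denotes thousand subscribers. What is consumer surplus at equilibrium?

Consumer surplus = 21912.2

Equating demand and supply, 712 - 10p = 617 + 9p gives 19p = 95, so p* = 5.
Then q* = 712 - 10(5) = 662.
Demand choke price (qd = 0): p = 712/10 = 71.2. Consumer surplus = ½ × (71.2 - 5) × 662 = 21912.2.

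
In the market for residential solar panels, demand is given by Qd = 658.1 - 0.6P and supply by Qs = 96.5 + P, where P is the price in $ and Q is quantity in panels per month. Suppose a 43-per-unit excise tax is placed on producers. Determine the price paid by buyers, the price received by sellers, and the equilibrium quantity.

P_b = 377.875, P_s = 334.875, Q = 431.375

With a tax of 43 on producers, they supply based on the net price P_s = P_b - 43, so Qs = 53.5 + P_b.
Equate demand and the shifted supply: 658.1 - 0.6P_b = 53.5 + P_b, giving 1.6P_b = 604.6, so P_b = 377.875.
Then P_s = 377.875 - 43 = 334.875 and Q = 658.1 - 0.6(377.875) = 431.375.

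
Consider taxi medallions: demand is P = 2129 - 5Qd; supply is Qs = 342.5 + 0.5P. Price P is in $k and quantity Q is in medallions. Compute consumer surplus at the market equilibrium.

Consumer surplus = 404010

Solving each curve for Q: Qd = 425.8 - 0.2P.
Set Qd = Qs: 425.8 - 0.2P = 342.5 + 0.5P, so 83.3 = 0.7P and P* = 119.
Then Q* = 425.8 - 0.2(119) = 402.
Demand choke price (Qd = 0): P = 425.8/0.2 = 2129. Consumer surplus = ½ × (2129 - 119) × 402 = 404010.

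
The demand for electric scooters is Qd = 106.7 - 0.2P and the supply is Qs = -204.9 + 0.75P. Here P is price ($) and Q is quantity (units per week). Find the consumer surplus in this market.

Equating demand and supply, 106.7 - 0.2P = -204.9 + 0.75P gives 0.95P = 311.6, so P* = 328.
Substitute back: Q* = 106.7 - 0.2(328) = 41.1.
Demand choke price (Qd = 0): P = 106.7/0.2 = 533.5. Consumer surplus = ½ × (533.5 - 328) × 41.1 = 4223.025.

Consumer surplus = 4223.025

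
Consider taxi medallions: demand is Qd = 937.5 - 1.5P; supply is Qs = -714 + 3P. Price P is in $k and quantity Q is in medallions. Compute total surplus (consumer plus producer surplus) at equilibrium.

Equating demand and supply, 937.5 - 1.5P = -714 + 3P gives 4.5P = 1651.5, so P* = 367.
Plugging P* into demand: Q* = 937.5 - 1.5(367) = 387.
Demand choke price = 625; supply choke price = 238. CS = ½(625 - 367)(387) = 49923; PS = ½(367 - 238)(387) = 24961.5. Total surplus = 74884.5.

Total surplus = 74884.5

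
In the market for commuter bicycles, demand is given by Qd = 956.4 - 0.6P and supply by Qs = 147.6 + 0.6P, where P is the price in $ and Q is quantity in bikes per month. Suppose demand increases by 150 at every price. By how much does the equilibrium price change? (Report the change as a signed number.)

At equilibrium Qd = Qs, so 956.4 - 0.6P = 147.6 + 0.6P; collecting terms, 808.8 = 1.2P and P* = 674.
From the demand curve, Q* = 956.4 - 0.6(674) = 552.
After the shift, demand is Qd = 1106.4 - 0.6P.
New equilibrium: 958.8 = 1.2P, so P = 799 and Q = 627.
ΔP = 799 - 674 = 125.

ΔP = 125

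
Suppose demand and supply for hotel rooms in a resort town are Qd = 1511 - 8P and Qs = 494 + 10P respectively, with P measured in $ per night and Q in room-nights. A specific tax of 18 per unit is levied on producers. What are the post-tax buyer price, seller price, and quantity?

P_b = 66.5, P_s = 48.5, Q = 979

With a tax of 18 on producers, they supply based on the net price P_s = P_b - 18, so Qs = 314 + 10P_b.
Market clearing requires 1511 - 8P_b = 314 + 10P_b; hence 1197 = 18P_b and P_b = 66.5.
So P_s = 48.5 and the quantity traded is Q = 1511 - 8(66.5) = 979.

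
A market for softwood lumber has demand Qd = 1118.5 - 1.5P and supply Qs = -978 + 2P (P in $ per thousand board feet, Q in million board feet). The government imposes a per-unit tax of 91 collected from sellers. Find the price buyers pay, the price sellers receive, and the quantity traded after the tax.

P_b = 651, P_s = 560, Q = 142

Sellers keep P_s = P_b - 91 per unit, so supply in terms of the buyer price is Qs = -1160 + 2P_b.
Market clearing requires 1118.5 - 1.5P_b = -1160 + 2P_b; hence 2278.5 = 3.5P_b and P_b = 651.
So P_s = 560 and the quantity traded is Q = 1118.5 - 1.5(651) = 142.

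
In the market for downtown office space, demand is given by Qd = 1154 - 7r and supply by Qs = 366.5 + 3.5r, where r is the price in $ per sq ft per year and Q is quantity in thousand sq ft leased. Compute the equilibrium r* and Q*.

Set Qd = Qs: 1154 - 7r = 366.5 + 3.5r, so 787.5 = 10.5r and r* = 75.
Substitute back: Q* = 1154 - 7(75) = 629.

r* = 75, Q* = 629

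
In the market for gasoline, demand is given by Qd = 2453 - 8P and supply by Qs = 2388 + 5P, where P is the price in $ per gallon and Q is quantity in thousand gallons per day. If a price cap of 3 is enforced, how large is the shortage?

Evaluating both curves at the ceiling price 3 gives Qd = 2429, Qs = 2403.
Shortage = Qd - Qs = 2429 - 2403 = 26.

Shortage = 26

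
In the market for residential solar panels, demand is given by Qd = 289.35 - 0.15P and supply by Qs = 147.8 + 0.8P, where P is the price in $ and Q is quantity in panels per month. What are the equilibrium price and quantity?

P* = 149, Q* = 267

At equilibrium Qd = Qs, so 289.35 - 0.15P = 147.8 + 0.8P; collecting terms, 141.55 = 0.95P and P* = 149.
Plugging P* into demand: Q* = 289.35 - 0.15(149) = 267.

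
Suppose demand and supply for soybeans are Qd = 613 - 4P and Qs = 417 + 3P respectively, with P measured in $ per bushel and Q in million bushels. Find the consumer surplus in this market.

Consumer surplus = 31375.125

The market clears where 613 - 4P = 417 + 3P. Rearranging, 7P = 196, hence P* = 28.
From the demand curve, Q* = 613 - 4(28) = 501.
Demand choke price (Qd = 0): P = 613/4 = 153.25. Consumer surplus = ½ × (153.25 - 28) × 501 = 31375.125.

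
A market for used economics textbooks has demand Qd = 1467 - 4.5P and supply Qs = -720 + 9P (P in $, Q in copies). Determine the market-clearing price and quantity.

Equating demand and supply, 1467 - 4.5P = -720 + 9P gives 13.5P = 2187, so P* = 162.
From the demand curve, Q* = 1467 - 4.5(162) = 738.

P* = 162, Q* = 738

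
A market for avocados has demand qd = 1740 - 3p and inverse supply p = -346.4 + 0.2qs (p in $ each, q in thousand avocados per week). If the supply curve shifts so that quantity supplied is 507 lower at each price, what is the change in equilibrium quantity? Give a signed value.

Δq = -190.125

Solving each curve for q: qs = 1732 + 5p.
At equilibrium qd = qs, so 1740 - 3p = 1732 + 5p; collecting terms, 8 = 8p and p* = 1.
From the demand curve, q* = 1740 - 3(1) = 1737.
After the shift, supply is qs = 1225 + 5p.
New equilibrium: 515 = 8p, so p = 64.375 and q = 1546.875.
Δq = 1546.875 - 1737 = -190.125.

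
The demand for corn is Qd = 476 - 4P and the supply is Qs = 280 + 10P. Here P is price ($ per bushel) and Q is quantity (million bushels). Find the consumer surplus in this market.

At equilibrium Qd = Qs, so 476 - 4P = 280 + 10P; collecting terms, 196 = 14P and P* = 14.
Then Q* = 476 - 4(14) = 420.
Demand choke price (Qd = 0): P = 476/4 = 119. Consumer surplus = ½ × (119 - 14) × 420 = 22050.

Consumer surplus = 22050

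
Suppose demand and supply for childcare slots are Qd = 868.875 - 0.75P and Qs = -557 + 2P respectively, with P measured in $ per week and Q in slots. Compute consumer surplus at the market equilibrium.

Consumer surplus = 153600

Set Qd = Qs: 868.875 - 0.75P = -557 + 2P, so 1425.875 = 2.75P and P* = 518.5.
Substitute back: Q* = 868.875 - 0.75(518.5) = 480.
Demand choke price (Qd = 0): P = 868.875/0.75 = 1158.5. Consumer surplus = ½ × (1158.5 - 518.5) × 480 = 153600.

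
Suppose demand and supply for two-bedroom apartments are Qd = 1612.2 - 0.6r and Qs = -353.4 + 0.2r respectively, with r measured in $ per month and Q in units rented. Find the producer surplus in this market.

At equilibrium Qd = Qs, so 1612.2 - 0.6r = -353.4 + 0.2r; collecting terms, 1965.6 = 0.8r and r* = 2457.
Then Q* = 1612.2 - 0.6(2457) = 138.
Supply choke price (Qs = 0): r = 1767. Producer surplus = ½ × (2457 - 1767) × 138 = 47610.

Producer surplus = 47610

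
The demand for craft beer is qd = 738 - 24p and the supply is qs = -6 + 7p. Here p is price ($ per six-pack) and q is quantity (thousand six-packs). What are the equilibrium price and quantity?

Equating demand and supply, 738 - 24p = -6 + 7p gives 31p = 744, so p* = 24.
Plugging p* into demand: q* = 738 - 24(24) = 162.

p* = 24, q* = 162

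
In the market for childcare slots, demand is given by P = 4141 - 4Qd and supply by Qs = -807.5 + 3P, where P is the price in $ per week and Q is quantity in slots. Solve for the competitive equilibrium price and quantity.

In direct form, Qd = 1035.25 - 0.25P.
Set Qd = Qs: 1035.25 - 0.25P = -807.5 + 3P, so 1842.75 = 3.25P and P* = 567.
Substitute back: Q* = 1035.25 - 0.25(567) = 893.5.

P* = 567, Q* = 893.5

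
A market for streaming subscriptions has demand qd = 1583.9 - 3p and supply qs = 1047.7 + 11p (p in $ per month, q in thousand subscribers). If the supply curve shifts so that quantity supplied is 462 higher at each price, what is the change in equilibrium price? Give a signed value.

Δp = -33

Equating demand and supply, 1583.9 - 3p = 1047.7 + 11p gives 14p = 536.2, so p* = 38.3.
Then q* = 1583.9 - 3(38.3) = 1469.
After the shift, supply is qs = 1509.7 + 11p.
New equilibrium: 74.2 = 14p, so p = 5.3 and q = 1568.
Δp = 5.3 - 38.3 = -33.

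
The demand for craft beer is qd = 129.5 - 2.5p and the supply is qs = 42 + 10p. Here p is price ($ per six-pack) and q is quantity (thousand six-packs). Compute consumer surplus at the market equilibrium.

Set qd = qs: 129.5 - 2.5p = 42 + 10p, so 87.5 = 12.5p and p* = 7.
Substitute back: q* = 129.5 - 2.5(7) = 112.
Demand choke price (qd = 0): p = 129.5/2.5 = 51.8. Consumer surplus = ½ × (51.8 - 7) × 112 = 2508.8.

Consumer surplus = 2508.8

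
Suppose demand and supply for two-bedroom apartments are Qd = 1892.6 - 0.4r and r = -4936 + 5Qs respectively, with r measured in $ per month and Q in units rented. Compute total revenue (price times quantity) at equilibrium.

In direct form, Qs = 987.2 + 0.2r.
Set Qd = Qs: 1892.6 - 0.4r = 987.2 + 0.2r, so 905.4 = 0.6r and r* = 1509.
Plugging r* into demand: Q* = 1892.6 - 0.4(1509) = 1289.
Total revenue = r* × Q* = 1509 × 1289 = 1945101.

Total revenue = 1945101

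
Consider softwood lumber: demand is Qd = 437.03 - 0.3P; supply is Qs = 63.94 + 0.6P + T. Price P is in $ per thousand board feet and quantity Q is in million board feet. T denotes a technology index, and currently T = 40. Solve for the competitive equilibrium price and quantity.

P* = 370.1, Q* = 326

With T = 40, supply is Qs = 103.94 + 0.6P.
The market clears where 437.03 - 0.3P = 103.94 + 0.6P. Rearranging, 0.9P = 333.09, hence P* = 370.1.
Plugging P* into demand: Q* = 437.03 - 0.3(370.1) = 326.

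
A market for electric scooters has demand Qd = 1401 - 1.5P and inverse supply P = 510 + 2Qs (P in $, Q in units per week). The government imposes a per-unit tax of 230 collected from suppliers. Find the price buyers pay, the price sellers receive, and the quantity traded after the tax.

Solving each curve for Q: Qs = -255 + 0.5P.
Suppliers keep P_s = P_b - 230 per unit, so supply in terms of the buyer price is Qs = -370 + 0.5P_b.
Market clearing requires 1401 - 1.5P_b = -370 + 0.5P_b; hence 1771 = 2P_b and P_b = 885.5.
So P_s = 655.5 and the quantity traded is Q = 1401 - 1.5(885.5) = 72.75.

P_b = 885.5, P_s = 655.5, Q = 72.75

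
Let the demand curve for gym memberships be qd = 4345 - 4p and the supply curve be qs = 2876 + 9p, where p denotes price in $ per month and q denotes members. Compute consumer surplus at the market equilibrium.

Consumer surplus = 1894431.125

The market clears where 4345 - 4p = 2876 + 9p. Rearranging, 13p = 1469, hence p* = 113.
Substitute back: q* = 4345 - 4(113) = 3893.
Demand choke price (qd = 0): p = 4345/4 = 1086.25. Consumer surplus = ½ × (1086.25 - 113) × 3893 = 1894431.125.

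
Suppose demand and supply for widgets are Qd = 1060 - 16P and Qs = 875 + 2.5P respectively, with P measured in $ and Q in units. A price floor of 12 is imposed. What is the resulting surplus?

Surplus = 37

At P = 12: Qd = 868 and Qs = 905.
Surplus = Qs - Qd = 905 - 868 = 37.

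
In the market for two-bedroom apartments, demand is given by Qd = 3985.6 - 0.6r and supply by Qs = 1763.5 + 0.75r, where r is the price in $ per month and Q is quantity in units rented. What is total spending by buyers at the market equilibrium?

Set Qd = Qs: 3985.6 - 0.6r = 1763.5 + 0.75r, so 2222.1 = 1.35r and r* = 1646.
From the demand curve, Q* = 3985.6 - 0.6(1646) = 2998.
Total spending by buyers = r* × Q* = 1646 × 2998 = 4934708.

Total spending by buyers = 4934708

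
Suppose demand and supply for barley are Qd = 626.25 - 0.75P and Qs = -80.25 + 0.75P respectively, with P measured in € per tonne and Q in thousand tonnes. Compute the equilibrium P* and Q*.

P* = 471, Q* = 273

The market clears where 626.25 - 0.75P = -80.25 + 0.75P. Rearranging, 1.5P = 706.5, hence P* = 471.
From the demand curve, Q* = 626.25 - 0.75(471) = 273.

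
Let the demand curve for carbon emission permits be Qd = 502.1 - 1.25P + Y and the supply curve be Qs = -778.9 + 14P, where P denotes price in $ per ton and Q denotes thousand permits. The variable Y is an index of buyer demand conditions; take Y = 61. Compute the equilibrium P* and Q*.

With Y = 61, demand is Qd = 563.1 - 1.25P.
At equilibrium Qd = Qs, so 563.1 - 1.25P = -778.9 + 14P; collecting terms, 1342 = 15.25P and P* = 88.
Plugging P* into demand: Q* = 563.1 - 1.25(88) = 453.1.

P* = 88, Q* = 453.1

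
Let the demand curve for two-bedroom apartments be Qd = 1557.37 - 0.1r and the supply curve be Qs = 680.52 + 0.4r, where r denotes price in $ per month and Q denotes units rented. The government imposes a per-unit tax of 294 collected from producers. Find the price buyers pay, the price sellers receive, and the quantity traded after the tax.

r_b = 1988.9, r_s = 1694.9, Q = 1358.48

With a tax of 294 on producers, they supply based on the net price r_s = r_b - 294, so Qs = 562.92 + 0.4r_b.
Market clearing requires 1557.37 - 0.1r_b = 562.92 + 0.4r_b; hence 994.45 = 0.5r_b and r_b = 1988.9.
Then r_s = 1988.9 - 294 = 1694.9 and Q = 1557.37 - 0.1(1988.9) = 1358.48.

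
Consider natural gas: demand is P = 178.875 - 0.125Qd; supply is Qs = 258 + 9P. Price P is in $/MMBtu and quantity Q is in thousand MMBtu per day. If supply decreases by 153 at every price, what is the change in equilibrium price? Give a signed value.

Rewriting in direct form: Qd = 1431 - 8P.
Equating demand and supply, 1431 - 8P = 258 + 9P gives 17P = 1173, so P* = 69.
Plugging P* into demand: Q* = 1431 - 8(69) = 879.
After the shift, supply is Qs = 105 + 9P.
The new intersection has 1326 = 17P, i.e. P = 78, Q = 807.
ΔP = 78 - 69 = 9.

ΔP = 9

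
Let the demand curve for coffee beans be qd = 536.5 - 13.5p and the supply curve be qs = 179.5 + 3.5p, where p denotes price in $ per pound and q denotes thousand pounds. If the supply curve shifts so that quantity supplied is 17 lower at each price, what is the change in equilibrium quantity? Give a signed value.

Equating demand and supply, 536.5 - 13.5p = 179.5 + 3.5p gives 17p = 357, so p* = 21.
From the demand curve, q* = 536.5 - 13.5(21) = 253.
After the shift, supply is qs = 162.5 + 3.5p.
Re-solving, 17p = 374 gives p = 22 and q = 239.5.
Δq = 239.5 - 253 = -13.5.

Δq = -13.5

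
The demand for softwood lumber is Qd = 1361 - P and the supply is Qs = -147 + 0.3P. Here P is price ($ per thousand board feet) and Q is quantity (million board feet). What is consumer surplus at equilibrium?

Consumer surplus = 20200.5

Equating demand and supply, 1361 - P = -147 + 0.3P gives 1.3P = 1508, so P* = 1160.
Then Q* = 1361 - 1160 = 201.
Demand choke price (Qd = 0): P = 1361. Consumer surplus = ½ × (1361 - 1160) × 201 = 20200.5.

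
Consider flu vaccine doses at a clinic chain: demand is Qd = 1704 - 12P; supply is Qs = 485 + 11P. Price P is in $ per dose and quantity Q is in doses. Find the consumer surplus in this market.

Equating demand and supply, 1704 - 12P = 485 + 11P gives 23P = 1219, so P* = 53.
Substitute back: Q* = 1704 - 12(53) = 1068.
Demand choke price (Qd = 0): P = 1704/12 = 142. Consumer surplus = ½ × (142 - 53) × 1068 = 47526.

Consumer surplus = 47526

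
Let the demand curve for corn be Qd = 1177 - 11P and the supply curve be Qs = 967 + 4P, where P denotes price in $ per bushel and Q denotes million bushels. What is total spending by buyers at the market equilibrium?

Total spending by buyers = 14322

At equilibrium Qd = Qs, so 1177 - 11P = 967 + 4P; collecting terms, 210 = 15P and P* = 14.
Then Q* = 1177 - 11(14) = 1023.
Total spending by buyers = P* × Q* = 14 × 1023 = 14322.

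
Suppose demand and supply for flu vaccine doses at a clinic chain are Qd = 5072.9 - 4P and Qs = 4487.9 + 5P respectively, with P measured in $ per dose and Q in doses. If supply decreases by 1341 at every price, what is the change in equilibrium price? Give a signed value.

ΔP = 149

Set Qd = Qs: 5072.9 - 4P = 4487.9 + 5P, so 585 = 9P and P* = 65.
Then Q* = 5072.9 - 4(65) = 4812.9.
After the shift, supply is Qs = 3146.9 + 5P.
New equilibrium: 1926 = 9P, so P = 214 and Q = 4216.9.
ΔP = 214 - 65 = 149.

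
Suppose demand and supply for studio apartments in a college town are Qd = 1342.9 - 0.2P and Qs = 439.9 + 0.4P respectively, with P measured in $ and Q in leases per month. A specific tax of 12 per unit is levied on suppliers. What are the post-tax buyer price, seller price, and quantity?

The tax drives a wedge P_b - P_s = 12. Substituting P_s = P_b - 12 into supply: Qs = 435.1 + 0.4P_b.
Market clearing requires 1342.9 - 0.2P_b = 435.1 + 0.4P_b; hence 907.8 = 0.6P_b and P_b = 1513.
So P_s = 1501 and the quantity traded is Q = 1342.9 - 0.2(1513) = 1040.3.

P_b = 1513, P_s = 1501, Q = 1040.3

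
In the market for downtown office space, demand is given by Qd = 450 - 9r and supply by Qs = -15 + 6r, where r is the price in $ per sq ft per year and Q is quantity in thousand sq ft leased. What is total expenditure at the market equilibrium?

Set Qd = Qs: 450 - 9r = -15 + 6r, so 465 = 15r and r* = 31.
Plugging r* into demand: Q* = 450 - 9(31) = 171.
Total expenditure = r* × Q* = 31 × 171 = 5301.

Total expenditure = 5301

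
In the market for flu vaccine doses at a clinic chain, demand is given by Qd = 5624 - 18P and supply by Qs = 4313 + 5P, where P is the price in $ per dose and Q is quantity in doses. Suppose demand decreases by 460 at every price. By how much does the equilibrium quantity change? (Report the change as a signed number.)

ΔQ = -100

The market clears where 5624 - 18P = 4313 + 5P. Rearranging, 23P = 1311, hence P* = 57.
Substitute back: Q* = 5624 - 18(57) = 4598.
After the shift, demand is Qd = 5164 - 18P.
New equilibrium: 851 = 23P, so P = 37 and Q = 4498.
ΔQ = 4498 - 4598 = -100.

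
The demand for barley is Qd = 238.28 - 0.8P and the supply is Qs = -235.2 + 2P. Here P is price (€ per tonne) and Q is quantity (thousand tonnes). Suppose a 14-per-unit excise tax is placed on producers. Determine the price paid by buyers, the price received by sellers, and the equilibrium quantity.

With a tax of 14 on producers, they supply based on the net price P_s = P_b - 14, so Qs = -263.2 + 2P_b.
Market clearing requires 238.28 - 0.8P_b = -263.2 + 2P_b; hence 501.48 = 2.8P_b and P_b = 179.1.
So P_s = 165.1 and the quantity traded is Q = 238.28 - 0.8(179.1) = 95.

P_b = 179.1, P_s = 165.1, Q = 95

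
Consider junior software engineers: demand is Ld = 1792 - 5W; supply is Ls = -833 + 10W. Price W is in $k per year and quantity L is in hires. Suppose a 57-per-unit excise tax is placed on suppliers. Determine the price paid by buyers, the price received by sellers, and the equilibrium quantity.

With a tax of 57 on suppliers, they supply based on the net price W_s = W_b - 57, so Ls = -1403 + 10W_b.
Market clearing requires 1792 - 5W_b = -1403 + 10W_b; hence 3195 = 15W_b and W_b = 213.
Then W_s = 213 - 57 = 156 and L = 1792 - 5(213) = 727.

W_b = 213, W_s = 156, L = 727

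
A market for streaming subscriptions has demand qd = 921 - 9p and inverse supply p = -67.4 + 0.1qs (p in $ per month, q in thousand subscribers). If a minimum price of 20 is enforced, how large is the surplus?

Inverting to quantity form: qs = 674 + 10p.
Evaluating both curves at the floor price 20 gives qd = 741, qs = 874.
Surplus = qs - qd = 874 - 741 = 133.

Surplus = 133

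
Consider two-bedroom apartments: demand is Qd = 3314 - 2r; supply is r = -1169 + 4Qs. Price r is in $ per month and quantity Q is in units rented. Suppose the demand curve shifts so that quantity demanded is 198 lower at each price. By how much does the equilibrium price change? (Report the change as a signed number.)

Inverting to quantity form: Qs = 292.25 + 0.25r.
At equilibrium Qd = Qs, so 3314 - 2r = 292.25 + 0.25r; collecting terms, 3021.75 = 2.25r and r* = 1343.
From the demand curve, Q* = 3314 - 2(1343) = 628.
After the shift, demand is Qd = 3116 - 2r.
New equilibrium: 2823.75 = 2.25r, so r = 1255 and Q = 606.
Δr = 1255 - 1343 = -88.

Δr = -88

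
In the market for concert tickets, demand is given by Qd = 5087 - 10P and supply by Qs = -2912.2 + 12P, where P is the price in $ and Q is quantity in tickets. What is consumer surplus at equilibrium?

Consumer surplus = 105270.05

Equating demand and supply, 5087 - 10P = -2912.2 + 12P gives 22P = 7999.2, so P* = 363.6.
From the demand curve, Q* = 5087 - 10(363.6) = 1451.
Demand choke price (Qd = 0): P = 5087/10 = 508.7. Consumer surplus = ½ × (508.7 - 363.6) × 1451 = 105270.05.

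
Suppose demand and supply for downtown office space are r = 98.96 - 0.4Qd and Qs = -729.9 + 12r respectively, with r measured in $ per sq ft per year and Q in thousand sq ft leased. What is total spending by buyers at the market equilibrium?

Total spending by buyers = 5317.86

In direct form, Qd = 247.4 - 2.5r.
The market clears where 247.4 - 2.5r = -729.9 + 12r. Rearranging, 14.5r = 977.3, hence r* = 67.4.
Plugging r* into demand: Q* = 247.4 - 2.5(67.4) = 78.9.
Total spending by buyers = r* × Q* = 67.4 × 78.9 = 5317.86.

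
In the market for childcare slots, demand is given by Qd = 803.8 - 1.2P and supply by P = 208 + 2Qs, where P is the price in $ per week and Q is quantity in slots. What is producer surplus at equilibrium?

Producer surplus = 26569

Solving each curve for Q: Qs = -104 + 0.5P.
The market clears where 803.8 - 1.2P = -104 + 0.5P. Rearranging, 1.7P = 907.8, hence P* = 534.
From the demand curve, Q* = 803.8 - 1.2(534) = 163.
Supply choke price (Qs = 0): P = 208. Producer surplus = ½ × (534 - 208) × 163 = 26569.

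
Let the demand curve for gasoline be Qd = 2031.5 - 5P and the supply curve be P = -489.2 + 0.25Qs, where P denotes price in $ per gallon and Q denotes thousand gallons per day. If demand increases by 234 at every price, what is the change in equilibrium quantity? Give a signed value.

In direct form, Qs = 1956.8 + 4P.
At equilibrium Qd = Qs, so 2031.5 - 5P = 1956.8 + 4P; collecting terms, 74.7 = 9P and P* = 8.3.
Then Q* = 2031.5 - 5(8.3) = 1990.
After the shift, demand is Qd = 2265.5 - 5P.
Re-solving, 9P = 308.7 gives P = 34.3 and Q = 2094.
ΔQ = 2094 - 1990 = 104.

ΔQ = 104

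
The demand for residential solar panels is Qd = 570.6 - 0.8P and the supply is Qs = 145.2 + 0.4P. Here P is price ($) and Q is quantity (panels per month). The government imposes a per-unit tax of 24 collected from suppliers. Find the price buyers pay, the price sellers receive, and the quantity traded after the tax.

P_b = 362.5, P_s = 338.5, Q = 280.6

With a tax of 24 on suppliers, they supply based on the net price P_s = P_b - 24, so Qs = 135.6 + 0.4P_b.
Equate demand and the shifted supply: 570.6 - 0.8P_b = 135.6 + 0.4P_b, giving 1.2P_b = 435, so P_b = 362.5.
Then P_s = 362.5 - 24 = 338.5 and Q = 570.6 - 0.8(362.5) = 280.6.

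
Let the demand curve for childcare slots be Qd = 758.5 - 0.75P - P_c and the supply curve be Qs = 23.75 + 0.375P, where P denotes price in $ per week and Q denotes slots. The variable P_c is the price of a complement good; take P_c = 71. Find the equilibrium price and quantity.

P* = 590, Q* = 245

With P_c = 71, demand is Qd = 687.5 - 0.75P.
At equilibrium Qd = Qs, so 687.5 - 0.75P = 23.75 + 0.375P; collecting terms, 663.75 = 1.125P and P* = 590.
Then Q* = 687.5 - 0.75(590) = 245.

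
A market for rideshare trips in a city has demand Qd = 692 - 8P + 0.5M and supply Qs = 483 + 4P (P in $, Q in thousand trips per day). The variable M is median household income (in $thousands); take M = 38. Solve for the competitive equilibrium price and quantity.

With M = 38, demand is Qd = 711 - 8P.
Set Qd = Qs: 711 - 8P = 483 + 4P, so 228 = 12P and P* = 19.
Substitute back: Q* = 711 - 8(19) = 559.

P* = 19, Q* = 559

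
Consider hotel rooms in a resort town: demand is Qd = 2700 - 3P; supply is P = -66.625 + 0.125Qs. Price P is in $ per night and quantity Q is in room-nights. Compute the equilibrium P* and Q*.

Rewriting in direct form: Qs = 533 + 8P.
At equilibrium Qd = Qs, so 2700 - 3P = 533 + 8P; collecting terms, 2167 = 11P and P* = 197.
Plugging P* into demand: Q* = 2700 - 3(197) = 2109.

P* = 197, Q* = 2109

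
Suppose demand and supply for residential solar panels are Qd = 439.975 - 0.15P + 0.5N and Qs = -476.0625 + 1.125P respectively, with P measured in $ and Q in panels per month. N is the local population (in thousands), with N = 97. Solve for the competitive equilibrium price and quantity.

With N = 97, demand is Qd = 488.475 - 0.15P.
Set Qd = Qs: 488.475 - 0.15P = -476.0625 + 1.125P, so 964.5375 = 1.275P and P* = 756.5.
Then Q* = 488.475 - 0.15(756.5) = 375.

P* = 756.5, Q* = 375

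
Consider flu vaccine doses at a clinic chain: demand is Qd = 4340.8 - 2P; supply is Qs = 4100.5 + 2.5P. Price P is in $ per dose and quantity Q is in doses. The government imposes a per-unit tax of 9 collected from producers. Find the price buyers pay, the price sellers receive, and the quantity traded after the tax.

Producers keep P_s = P_b - 9 per unit, so supply in terms of the buyer price is Qs = 4078 + 2.5P_b.
Market clearing requires 4340.8 - 2P_b = 4078 + 2.5P_b; hence 262.8 = 4.5P_b and P_b = 58.4.
So P_s = 49.4 and the quantity traded is Q = 4340.8 - 2(58.4) = 4224.

P_b = 58.4, P_s = 49.4, Q = 4224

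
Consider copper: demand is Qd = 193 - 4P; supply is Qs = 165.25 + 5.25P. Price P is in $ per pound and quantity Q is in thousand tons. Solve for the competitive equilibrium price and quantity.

P* = 3, Q* = 181

The market clears where 193 - 4P = 165.25 + 5.25P. Rearranging, 9.25P = 27.75, hence P* = 3.
Plugging P* into demand: Q* = 193 - 4(3) = 181.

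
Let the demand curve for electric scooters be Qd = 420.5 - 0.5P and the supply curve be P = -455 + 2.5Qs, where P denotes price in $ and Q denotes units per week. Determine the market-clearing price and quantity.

In direct form, Qs = 182 + 0.4P.
The market clears where 420.5 - 0.5P = 182 + 0.4P. Rearranging, 0.9P = 238.5, hence P* = 265.
Plugging P* into demand: Q* = 420.5 - 0.5(265) = 288.

P* = 265, Q* = 288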